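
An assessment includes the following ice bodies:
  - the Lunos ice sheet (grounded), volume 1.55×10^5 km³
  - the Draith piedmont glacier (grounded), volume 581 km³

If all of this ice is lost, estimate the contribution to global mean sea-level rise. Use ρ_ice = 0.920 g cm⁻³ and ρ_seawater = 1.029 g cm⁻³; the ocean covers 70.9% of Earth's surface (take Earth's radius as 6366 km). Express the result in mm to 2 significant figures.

≈ 390 mm

Lunos: 1.55×10^5 km³ × (920/1029) = 1.386×10^5 km³ of water.
Draith: 581 km³ × (920/1029) = 519.5 km³ of water.
Total added water ≈ 1.391×10^14 m³ over 3.61×10^14 m² → Δh = 0.385 m = 390 mm.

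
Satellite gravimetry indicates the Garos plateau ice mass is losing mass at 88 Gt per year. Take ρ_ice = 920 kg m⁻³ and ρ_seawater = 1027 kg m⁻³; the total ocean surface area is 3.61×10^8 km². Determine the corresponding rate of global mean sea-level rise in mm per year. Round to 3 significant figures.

≈ 0.237 mm/yr

ρ_w = 1027 kg m⁻³. Annual water volume added = 88 Gt / ρ_w = 8.800×10^13 kg / 1027 kg m⁻³ = 8.569×10^10 m³.
Δh per year = 8.569×10^10 / 3.61×10^14 = 2.37×10^-4 m = 0.237 mm.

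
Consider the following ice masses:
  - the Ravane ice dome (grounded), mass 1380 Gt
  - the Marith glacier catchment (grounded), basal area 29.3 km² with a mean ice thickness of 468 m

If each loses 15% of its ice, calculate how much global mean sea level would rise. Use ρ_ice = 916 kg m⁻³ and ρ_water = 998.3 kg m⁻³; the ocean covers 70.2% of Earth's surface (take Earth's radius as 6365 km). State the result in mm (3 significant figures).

Ravane: 0.15 × 1380 Gt = 2.070×10^14 kg; dividing by ρ_w = 998.3 kg m⁻³ gives 2.074×10^11 m³ of water.
Marith: ice volume = 29.3 km² × 468 m = 13.71 km³; 0.15 × 13.71 × (916/998.3) = 1.887 km³ of water.
Total added water ≈ 2.092×10^11 m³ over 3.57×10^14 m² → Δh = 5.85×10^-4 m = 0.585 mm.

≈ 0.585 mm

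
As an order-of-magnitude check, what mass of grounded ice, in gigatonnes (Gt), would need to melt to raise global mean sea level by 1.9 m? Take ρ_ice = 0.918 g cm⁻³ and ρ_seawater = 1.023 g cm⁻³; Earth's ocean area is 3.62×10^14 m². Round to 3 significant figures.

Required water volume = Δh × A = 1.9 m × 3.62×10^14 m² = 6.878×10^14 m³.
ρ_w = 1.023 g cm⁻³ = 1023 kg m⁻³, so the mass of water = 6.878×10^14 m³ × 1023 kg m⁻³ = 7.036×10^17 kg = 7.04×10^5 Gt (and the same mass of ice, by conservation).

≈ 7.04×10^5 Gt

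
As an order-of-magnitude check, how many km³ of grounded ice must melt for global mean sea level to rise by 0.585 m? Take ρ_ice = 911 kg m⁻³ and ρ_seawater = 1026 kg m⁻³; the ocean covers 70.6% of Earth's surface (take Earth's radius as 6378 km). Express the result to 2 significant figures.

Required water volume = Δh × A = 0.585 m × 3.61×10^14 m² = 2.111×10^14 m³ = 2.111×10^5 km³.
Ice volume = water volume × ρ_w/ρ_ice = 2.111×10^5 × 1026/911 = 2.4×10^5 km³.

≈ 2.4×10^5 km³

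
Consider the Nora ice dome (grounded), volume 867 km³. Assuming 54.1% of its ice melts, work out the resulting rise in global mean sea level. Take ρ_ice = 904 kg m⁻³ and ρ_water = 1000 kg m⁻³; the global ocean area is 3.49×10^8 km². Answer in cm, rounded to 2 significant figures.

Nora: 0.541 × 867 km³ × (904/1000) = 424.0 km³ of water.
Spread over 3.49×10^14 m² of ocean, Δh = 4.240×10^11 / 3.49×10^14 = 1.21×10^-3 m = 0.12 cm.

≈ 0.12 cm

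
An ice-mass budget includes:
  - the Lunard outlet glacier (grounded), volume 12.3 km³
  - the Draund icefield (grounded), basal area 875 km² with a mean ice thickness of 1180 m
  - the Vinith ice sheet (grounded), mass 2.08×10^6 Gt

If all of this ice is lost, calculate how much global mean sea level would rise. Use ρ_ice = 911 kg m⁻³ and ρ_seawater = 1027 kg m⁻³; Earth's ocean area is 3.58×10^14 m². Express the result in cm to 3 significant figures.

Lunard: 12.3 km³ × (911/1027) = 10.91 km³ of water.
Draund: ice volume = 875 km² × 1180 m = 1032 km³; 1032 × (911/1027) = 915.9 km³ of water.
Vinith: 2.08×10^6 Gt = 2.080×10^18 kg; dividing by ρ_w = 1027 kg m⁻³ gives 2.025×10^15 m³ of water.
Total added water ≈ 2.026×10^15 m³ over 3.58×10^14 m² → Δh = 5.66 m = 566 cm.

≈ 566 cm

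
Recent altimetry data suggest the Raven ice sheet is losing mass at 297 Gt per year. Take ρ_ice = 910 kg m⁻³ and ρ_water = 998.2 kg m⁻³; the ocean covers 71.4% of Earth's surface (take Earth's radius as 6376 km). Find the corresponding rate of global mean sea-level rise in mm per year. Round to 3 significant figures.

ρ_w = 998.2 kg m⁻³. Annual water volume added = 297 Gt / ρ_w = 2.970×10^14 kg / 998.2 kg m⁻³ = 2.975×10^11 m³.
Δh per year = 2.975×10^11 / 3.65×10^14 = 8.16×10^-4 m = 0.816 mm.

≈ 0.816 mm/yr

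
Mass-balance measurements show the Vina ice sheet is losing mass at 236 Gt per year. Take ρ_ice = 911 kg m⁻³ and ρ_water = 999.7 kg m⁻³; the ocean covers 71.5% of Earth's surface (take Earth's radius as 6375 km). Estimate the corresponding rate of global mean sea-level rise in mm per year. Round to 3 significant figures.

ρ_w = 999.7 kg m⁻³. Annual water volume added = 236 Gt / ρ_w = 2.360×10^14 kg / 999.7 kg m⁻³ = 2.361×10^11 m³.
Δh per year = 2.361×10^11 / 3.65×10^14 = 6.46×10^-4 m = 0.646 mm.

≈ 0.646 mm/yr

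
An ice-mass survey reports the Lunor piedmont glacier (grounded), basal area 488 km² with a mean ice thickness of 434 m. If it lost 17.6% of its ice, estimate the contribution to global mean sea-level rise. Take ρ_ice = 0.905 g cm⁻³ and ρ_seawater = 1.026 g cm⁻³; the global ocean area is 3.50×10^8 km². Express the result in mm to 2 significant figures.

Lunor: ice volume = 488 km² × 434 m = 211.8 km³; 0.176 × 211.8 × (905/1026) = 32.88 km³ of water.
Spread over 3.50×10^14 m² of ocean, Δh = 3.288×10^10 / 3.50×10^14 = 9.39×10^-5 m = 0.094 mm.

≈ 0.094 mm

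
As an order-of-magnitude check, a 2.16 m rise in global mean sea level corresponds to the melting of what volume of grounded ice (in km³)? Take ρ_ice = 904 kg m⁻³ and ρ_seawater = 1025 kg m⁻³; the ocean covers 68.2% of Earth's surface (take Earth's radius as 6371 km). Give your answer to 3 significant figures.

Required water volume = Δh × A = 2.16 m × 3.48×10^14 m² = 7.514×10^14 m³ = 7.514×10^5 km³.
Ice volume = water volume × ρ_w/ρ_ice = 7.514×10^5 × 1025/904 = 8.52×10^5 km³.

≈ 8.52×10^5 km³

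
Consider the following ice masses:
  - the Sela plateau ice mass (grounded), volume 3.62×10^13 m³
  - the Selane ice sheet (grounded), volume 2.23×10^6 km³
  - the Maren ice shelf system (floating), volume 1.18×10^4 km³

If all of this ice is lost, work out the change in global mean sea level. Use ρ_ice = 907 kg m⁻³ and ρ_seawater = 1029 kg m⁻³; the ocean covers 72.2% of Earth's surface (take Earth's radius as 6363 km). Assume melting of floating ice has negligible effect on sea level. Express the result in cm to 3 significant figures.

≈ 544 cm

Sela: 3.62×10^13 m³ × (907/1029) = 3.191×10^13 m³ of water.
Selane: 2.23×10^6 km³ × (907/1029) = 1.966×10^6 km³ of water.
The Maren ice shelf system is floating and already displaces its own weight of water, so its melt adds essentially nothing to sea level.
Total added water ≈ 1.998×10^15 m³ over 3.67×10^14 m² → Δh = 5.44 m = 544 cm.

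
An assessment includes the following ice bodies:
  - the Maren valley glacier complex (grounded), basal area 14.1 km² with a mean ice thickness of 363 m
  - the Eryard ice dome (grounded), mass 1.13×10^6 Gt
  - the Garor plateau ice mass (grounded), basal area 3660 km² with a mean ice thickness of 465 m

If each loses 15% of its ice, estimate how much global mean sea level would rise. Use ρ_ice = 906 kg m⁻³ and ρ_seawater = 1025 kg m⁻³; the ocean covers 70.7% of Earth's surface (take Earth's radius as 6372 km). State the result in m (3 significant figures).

Maren: ice volume = 14.1 km² × 363 m = 5.118 km³; 0.15 × 5.118 × (906/1025) = 0.6786 km³ of water.
Eryard: 0.15 × 1.13×10^6 Gt = 1.695×10^17 kg; dividing by ρ_w = 1025 kg m⁻³ gives 1.654×10^14 m³ of water.
Garor: ice volume = 3660 km² × 465 m = 1702 km³; 0.15 × 1702 × (906/1025) = 225.6 km³ of water.
Total added water ≈ 1.656×10^14 m³ over 3.61×10^14 m² → Δh = 0.459 m.

≈ 0.459 m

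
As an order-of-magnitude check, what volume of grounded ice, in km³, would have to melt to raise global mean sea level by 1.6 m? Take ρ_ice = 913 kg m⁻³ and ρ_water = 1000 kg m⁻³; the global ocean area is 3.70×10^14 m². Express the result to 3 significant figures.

Required water volume = Δh × A = 1.6 m × 3.70×10^14 m² = 5.920×10^14 m³ = 5.920×10^5 km³.
Ice volume = water volume × ρ_w/ρ_ice = 5.920×10^5 × 1000/913 = 6.48×10^5 km³.

≈ 6.48×10^5 km³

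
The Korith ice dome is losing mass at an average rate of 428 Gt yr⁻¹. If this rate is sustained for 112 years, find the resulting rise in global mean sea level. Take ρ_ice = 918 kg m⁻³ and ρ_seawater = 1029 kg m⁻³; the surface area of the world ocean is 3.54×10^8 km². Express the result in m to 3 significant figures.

≈ 0.132 m

Total mass lost = 428 Gt/yr × 112 yr = 4.794×10^4 Gt = 4.794×10^16 kg.
ρ_w = 1029 kg m⁻³, so water volume = 4.794×10^16 / 1029 = 4.659×10^13 m³.
Δh = 4.659×10^13 / 3.54×10^14 = 0.132 m.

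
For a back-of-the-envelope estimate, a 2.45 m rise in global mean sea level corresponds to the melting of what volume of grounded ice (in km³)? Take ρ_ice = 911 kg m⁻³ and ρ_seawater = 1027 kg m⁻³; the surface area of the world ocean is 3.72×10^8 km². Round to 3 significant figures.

Required water volume = Δh × A = 2.45 m × 3.72×10^14 m² = 9.114×10^14 m³ = 9.114×10^5 km³.
Ice volume = water volume × ρ_w/ρ_ice = 9.114×10^5 × 1027/911 = 1.03×10^6 km³.

≈ 1.03×10^6 km³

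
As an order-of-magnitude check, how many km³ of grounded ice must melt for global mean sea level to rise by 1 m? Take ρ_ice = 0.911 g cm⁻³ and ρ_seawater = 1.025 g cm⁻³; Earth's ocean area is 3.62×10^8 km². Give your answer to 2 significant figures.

Required water volume = Δh × A = 1 m × 3.62×10^14 m² = 3.620×10^14 m³ = 3.620×10^5 km³.
Ice volume = water volume × ρ_w/ρ_ice = 3.620×10^5 × 1025/911 = 4.1×10^5 km³.

≈ 4.1×10^5 km³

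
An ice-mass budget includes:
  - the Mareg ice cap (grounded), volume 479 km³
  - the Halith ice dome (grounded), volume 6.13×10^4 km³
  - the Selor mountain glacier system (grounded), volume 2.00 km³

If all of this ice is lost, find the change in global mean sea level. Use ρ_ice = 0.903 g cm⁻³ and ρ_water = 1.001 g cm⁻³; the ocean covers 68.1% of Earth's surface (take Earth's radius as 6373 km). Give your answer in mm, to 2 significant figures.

Mareg: 479 km³ × (903/1001) = 432.1 km³ of water.
Halith: 6.13×10^4 km³ × (903/1001) = 5.530×10^4 km³ of water.
Selor: 2.00 km³ × (903/1001) = 1.804 km³ of water.
Total added water ≈ 5.573×10^13 m³ over 3.48×10^14 m² → Δh = 0.160 m = 160 mm.

≈ 160 mm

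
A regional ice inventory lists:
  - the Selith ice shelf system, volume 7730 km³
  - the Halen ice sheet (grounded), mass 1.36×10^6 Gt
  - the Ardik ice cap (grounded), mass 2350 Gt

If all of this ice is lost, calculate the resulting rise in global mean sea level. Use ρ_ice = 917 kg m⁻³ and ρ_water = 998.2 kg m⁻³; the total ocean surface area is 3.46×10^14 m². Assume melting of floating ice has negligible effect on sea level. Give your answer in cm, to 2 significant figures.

≈ 390 cm

The Selith ice shelf system is floating and already displaces its own weight of water, so its melt adds essentially nothing to sea level.
Halen: 1.36×10^6 Gt = 1.360×10^18 kg; dividing by ρ_w = 998.2 kg m⁻³ gives 1.362×10^15 m³ of water.
Ardik: 2350 Gt = 2.350×10^15 kg; dividing by ρ_w = 998.2 kg m⁻³ gives 2.354×10^12 m³ of water.
Total added water ≈ 1.365×10^15 m³ over 3.46×10^14 m² → Δh = 3.94 m = 390 cm.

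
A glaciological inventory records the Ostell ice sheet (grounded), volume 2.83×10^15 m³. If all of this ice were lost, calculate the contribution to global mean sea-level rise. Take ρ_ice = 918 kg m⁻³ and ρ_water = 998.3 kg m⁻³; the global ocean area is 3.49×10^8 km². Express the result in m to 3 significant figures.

≈ 7.46 m

Ostell: 2.83×10^15 m³ × (918/998.3) = 2.602×10^15 m³ of water.
Spread over 3.49×10^14 m² of ocean, Δh = 2.602×10^15 / 3.49×10^14 = 7.46 m.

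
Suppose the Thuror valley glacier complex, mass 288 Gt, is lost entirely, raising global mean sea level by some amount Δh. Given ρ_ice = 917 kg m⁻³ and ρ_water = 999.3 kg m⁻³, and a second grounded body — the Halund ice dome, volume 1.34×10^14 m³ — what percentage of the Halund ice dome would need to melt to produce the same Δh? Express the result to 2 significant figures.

Equal sea-level rise means equal mass of meltwater, i.e. equal mass of ice lost.
Ice mass of Thuror: 2.880×10^14 kg; ice mass of Halund: 1.229×10^17 kg.
Fraction required = 2.880×10^14 / 1.229×10^17 = 2.34×10^-3 → 0.23 %.

≈ 0.23 %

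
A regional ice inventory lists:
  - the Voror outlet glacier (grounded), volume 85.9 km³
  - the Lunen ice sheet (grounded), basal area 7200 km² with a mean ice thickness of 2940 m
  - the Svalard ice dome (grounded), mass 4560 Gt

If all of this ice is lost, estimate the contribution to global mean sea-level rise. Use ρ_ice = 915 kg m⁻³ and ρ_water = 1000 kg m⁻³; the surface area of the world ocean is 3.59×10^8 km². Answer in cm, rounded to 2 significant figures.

Voror: 85.9 km³ × (915/1000) = 78.60 km³ of water.
Lunen: ice volume = 7200 km² × 2940 m = 2.117×10^4 km³; 2.117×10^4 × (915/1000) = 1.937×10^4 km³ of water.
Svalard: 4560 Gt = 4.560×10^15 kg; dividing by ρ_w = 1000 kg m⁻³ gives 4.560×10^12 m³ of water.
Total added water ≈ 2.401×10^13 m³ over 3.59×10^14 m² → Δh = 0.0669 m = 6.7 cm.

≈ 6.7 cm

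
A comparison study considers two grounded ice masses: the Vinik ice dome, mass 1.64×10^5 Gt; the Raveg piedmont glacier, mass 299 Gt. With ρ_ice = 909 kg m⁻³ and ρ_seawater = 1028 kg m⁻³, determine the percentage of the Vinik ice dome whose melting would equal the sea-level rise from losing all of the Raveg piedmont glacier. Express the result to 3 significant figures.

Equal sea-level rise means equal mass of meltwater, i.e. equal mass of ice lost.
Ice mass of Raveg: 2.990×10^14 kg; ice mass of Vinik: 1.640×10^17 kg.
Fraction required = 2.990×10^14 / 1.640×10^17 = 1.82×10^-3 → 0.182 %.

≈ 0.182 %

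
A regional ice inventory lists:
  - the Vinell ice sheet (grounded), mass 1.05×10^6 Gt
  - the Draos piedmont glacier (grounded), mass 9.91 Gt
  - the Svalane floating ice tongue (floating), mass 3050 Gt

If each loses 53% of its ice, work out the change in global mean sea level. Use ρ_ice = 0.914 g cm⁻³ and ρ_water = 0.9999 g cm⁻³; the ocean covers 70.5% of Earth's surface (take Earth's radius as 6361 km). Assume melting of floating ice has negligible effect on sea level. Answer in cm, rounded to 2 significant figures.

≈ 160 cm

Vinell: 0.53 × 1.05×10^6 Gt = 5.565×10^17 kg; dividing by ρ_w = 0.9999 g cm⁻³ = 999.9 kg m⁻³ gives 5.566×10^14 m³ of water.
Draos: 0.53 × 9.91 Gt = 5.252×10^12 kg; dividing by ρ_w = 999.9 kg m⁻³ gives 5.253×10^9 m³ of water.
The Svalane floating ice tongue is floating and already displaces its own weight of water, so its melt adds essentially nothing to sea level.
Total added water ≈ 5.566×10^14 m³ over 3.58×10^14 m² → Δh = 1.55 m = 160 cm.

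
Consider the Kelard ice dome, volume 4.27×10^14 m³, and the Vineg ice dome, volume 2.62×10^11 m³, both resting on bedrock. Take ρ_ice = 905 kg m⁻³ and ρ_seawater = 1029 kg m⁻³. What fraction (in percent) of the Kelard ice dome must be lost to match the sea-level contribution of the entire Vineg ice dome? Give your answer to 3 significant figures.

Equal sea-level rise means equal mass of meltwater, i.e. equal mass of ice lost.
Ice mass of Vineg: 2.371×10^14 kg; ice mass of Kelard: 3.864×10^17 kg.
Fraction required = 2.371×10^14 / 3.864×10^17 = 6.14×10^-4 → 0.0614 %.

≈ 0.0614 %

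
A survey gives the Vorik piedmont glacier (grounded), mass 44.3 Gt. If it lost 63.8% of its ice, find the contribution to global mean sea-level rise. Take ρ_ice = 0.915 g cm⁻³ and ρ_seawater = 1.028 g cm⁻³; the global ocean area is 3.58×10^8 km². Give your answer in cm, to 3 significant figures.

Vorik: 0.638 × 44.3 Gt = 2.826×10^13 kg; dividing by ρ_w = 1.028 g cm⁻³ = 1028 kg m⁻³ gives 2.749×10^10 m³ of water.
Spread over 3.58×10^14 m² of ocean, Δh = 2.749×10^10 / 3.58×10^14 = 7.68×10^-5 m = 7.68×10^-3 cm.

≈ 7.68×10^-3 cm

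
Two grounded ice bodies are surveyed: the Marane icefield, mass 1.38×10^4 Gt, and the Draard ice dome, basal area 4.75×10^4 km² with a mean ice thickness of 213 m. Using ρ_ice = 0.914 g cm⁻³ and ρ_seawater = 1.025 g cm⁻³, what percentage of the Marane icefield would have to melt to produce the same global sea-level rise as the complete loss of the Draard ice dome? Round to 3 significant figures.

≈ 67.0 %

Equal sea-level rise means equal mass of meltwater, i.e. equal mass of ice lost.
Ice mass of Draard: 9.247×10^15 kg; ice mass of Marane: 1.380×10^16 kg.
Fraction required = 9.247×10^15 / 1.380×10^16 = 0.670 → 67.0 %.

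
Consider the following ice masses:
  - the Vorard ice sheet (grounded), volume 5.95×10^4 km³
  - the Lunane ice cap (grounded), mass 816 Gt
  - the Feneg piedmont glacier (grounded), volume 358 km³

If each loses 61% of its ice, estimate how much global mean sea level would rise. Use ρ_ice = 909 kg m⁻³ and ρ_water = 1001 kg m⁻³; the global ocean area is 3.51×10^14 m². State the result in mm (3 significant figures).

≈ 95.9 mm

Vorard: 0.61 × 5.95×10^4 km³ × (909/1001) = 3.296×10^4 km³ of water.
Lunane: 0.61 × 816 Gt = 4.978×10^14 kg; dividing by ρ_w = 1001 kg m⁻³ gives 4.973×10^11 m³ of water.
Feneg: 0.61 × 358 km³ × (909/1001) = 198.3 km³ of water.
Total added water ≈ 3.365×10^13 m³ over 3.51×10^14 m² → Δh = 0.0959 m = 95.9 mm.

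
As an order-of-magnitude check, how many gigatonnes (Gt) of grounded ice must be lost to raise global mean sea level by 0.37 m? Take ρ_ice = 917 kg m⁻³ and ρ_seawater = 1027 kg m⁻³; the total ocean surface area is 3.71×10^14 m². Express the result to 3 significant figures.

Required water volume = Δh × A = 0.37 m × 3.71×10^14 m² = 1.373×10^14 m³.
ρ_w = 1027 kg m⁻³, so the mass of water = 1.373×10^14 m³ × 1027 kg m⁻³ = 1.410×10^17 kg = 1.41×10^5 Gt (and the same mass of ice, by conservation).

≈ 1.41×10^5 Gt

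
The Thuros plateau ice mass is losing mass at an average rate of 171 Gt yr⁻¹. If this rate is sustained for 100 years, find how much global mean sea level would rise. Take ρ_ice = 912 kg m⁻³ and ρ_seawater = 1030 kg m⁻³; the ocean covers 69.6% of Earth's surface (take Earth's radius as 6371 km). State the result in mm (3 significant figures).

Total mass lost = 171 Gt/yr × 100 yr = 1.710×10^4 Gt = 1.710×10^16 kg.
ρ_w = 1030 kg m⁻³, so water volume = 1.710×10^16 / 1030 = 1.660×10^13 m³.
Δh = 1.660×10^13 / 3.55×10^14 = 0.0468 m = 46.8 mm.

≈ 46.8 mm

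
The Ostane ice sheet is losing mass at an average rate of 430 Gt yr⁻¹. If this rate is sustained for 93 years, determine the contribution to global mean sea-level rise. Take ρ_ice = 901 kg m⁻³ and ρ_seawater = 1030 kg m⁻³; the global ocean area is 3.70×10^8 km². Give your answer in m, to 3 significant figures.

≈ 0.105 m

Total mass lost = 430 Gt/yr × 93 yr = 3.999×10^4 Gt = 3.999×10^16 kg.
ρ_w = 1030 kg m⁻³, so water volume = 3.999×10^16 / 1030 = 3.883×10^13 m³.
Δh = 3.883×10^13 / 3.70×10^14 = 0.105 m.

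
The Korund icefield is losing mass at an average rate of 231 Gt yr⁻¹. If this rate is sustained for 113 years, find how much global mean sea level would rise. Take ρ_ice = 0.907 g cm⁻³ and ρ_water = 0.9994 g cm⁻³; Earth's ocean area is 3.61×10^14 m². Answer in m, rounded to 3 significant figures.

≈ 0.0724 m

Total mass lost = 231 Gt/yr × 113 yr = 2.610×10^4 Gt = 2.610×10^16 kg.
ρ_w = 0.9994 g cm⁻³ = 999.4 kg m⁻³, so water volume = 2.610×10^16 / 999.4 = 2.612×10^13 m³.
Δh = 2.612×10^13 / 3.61×10^14 = 0.0724 m.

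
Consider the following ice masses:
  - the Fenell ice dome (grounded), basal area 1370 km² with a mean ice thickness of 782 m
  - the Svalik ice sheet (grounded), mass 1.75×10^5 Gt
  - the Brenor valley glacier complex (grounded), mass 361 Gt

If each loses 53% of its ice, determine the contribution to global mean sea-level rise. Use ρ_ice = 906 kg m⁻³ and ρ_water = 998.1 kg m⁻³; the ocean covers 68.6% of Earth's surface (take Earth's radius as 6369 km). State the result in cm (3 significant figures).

≈ 26.8 cm

Fenell: ice volume = 1370 km² × 782 m = 1071 km³; 0.53 × 1071 × (906/998.1) = 515.4 km³ of water.
Svalik: 0.53 × 1.75×10^5 Gt = 9.275×10^16 kg; dividing by ρ_w = 998.1 kg m⁻³ gives 9.293×10^13 m³ of water.
Brenor: 0.53 × 361 Gt = 1.913×10^14 kg; dividing by ρ_w = 998.1 kg m⁻³ gives 1.917×10^11 m³ of water.
Total added water ≈ 9.363×10^13 m³ over 3.50×10^14 m² → Δh = 0.268 m = 26.8 cm.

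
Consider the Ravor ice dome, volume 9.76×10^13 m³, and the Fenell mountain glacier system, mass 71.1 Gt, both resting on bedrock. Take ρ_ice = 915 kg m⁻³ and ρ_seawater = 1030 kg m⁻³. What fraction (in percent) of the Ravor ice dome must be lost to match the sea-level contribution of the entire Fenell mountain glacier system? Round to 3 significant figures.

≈ 0.0796 %

Equal sea-level rise means equal mass of meltwater, i.e. equal mass of ice lost.
Ice mass of Fenell: 7.110×10^13 kg; ice mass of Ravor: 8.930×10^16 kg.
Fraction required = 7.110×10^13 / 8.930×10^16 = 7.96×10^-4 → 0.0796 %.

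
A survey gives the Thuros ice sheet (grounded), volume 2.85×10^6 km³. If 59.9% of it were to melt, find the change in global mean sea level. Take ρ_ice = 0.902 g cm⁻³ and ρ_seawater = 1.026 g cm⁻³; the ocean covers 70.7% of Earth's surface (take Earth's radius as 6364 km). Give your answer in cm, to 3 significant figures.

Thuros: 0.599 × 2.85×10^6 km³ × (902/1026) = 1.501×10^6 km³ of water.
Spread over 3.60×10^14 m² of ocean, Δh = 1.501×10^15 / 3.60×10^14 = 4.17 m = 417 cm.

≈ 417 cm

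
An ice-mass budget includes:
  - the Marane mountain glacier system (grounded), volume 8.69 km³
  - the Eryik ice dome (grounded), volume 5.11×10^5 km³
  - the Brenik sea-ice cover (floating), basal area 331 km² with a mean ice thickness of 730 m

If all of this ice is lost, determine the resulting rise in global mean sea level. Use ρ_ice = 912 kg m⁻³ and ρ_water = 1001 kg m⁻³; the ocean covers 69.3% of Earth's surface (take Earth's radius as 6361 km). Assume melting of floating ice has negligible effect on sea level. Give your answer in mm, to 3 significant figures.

Marane: 8.69 km³ × (912/1001) = 7.917 km³ of water.
Eryik: 5.11×10^5 km³ × (912/1001) = 4.656×10^5 km³ of water.
The Brenik sea-ice cover is floating and already displaces its own weight of water, so its melt adds essentially nothing to sea level.
Total added water ≈ 4.656×10^14 m³ over 3.52×10^14 m² → Δh = 1.32 m = 1320 mm.

≈ 1320 mm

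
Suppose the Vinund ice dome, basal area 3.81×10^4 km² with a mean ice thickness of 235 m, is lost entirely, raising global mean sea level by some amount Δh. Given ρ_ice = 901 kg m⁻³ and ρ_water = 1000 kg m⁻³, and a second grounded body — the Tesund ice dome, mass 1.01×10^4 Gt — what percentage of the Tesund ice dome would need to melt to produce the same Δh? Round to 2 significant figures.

≈ 80 %

Equal sea-level rise means equal mass of meltwater, i.e. equal mass of ice lost.
Ice mass of Vinund: 8.067×10^15 kg; ice mass of Tesund: 1.010×10^16 kg.
Fraction required = 8.067×10^15 / 1.010×10^16 = 0.799 → 80 %.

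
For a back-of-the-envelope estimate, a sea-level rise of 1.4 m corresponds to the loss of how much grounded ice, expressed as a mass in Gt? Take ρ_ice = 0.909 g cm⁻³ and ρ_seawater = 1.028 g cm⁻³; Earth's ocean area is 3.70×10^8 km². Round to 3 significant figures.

Required water volume = Δh × A = 1.4 m × 3.70×10^14 m² = 5.180×10^14 m³.
ρ_w = 1.028 g cm⁻³ = 1028 kg m⁻³, so the mass of water = 5.180×10^14 m³ × 1028 kg m⁻³ = 5.325×10^17 kg = 5.33×10^5 Gt (and the same mass of ice, by conservation).

≈ 5.33×10^5 Gt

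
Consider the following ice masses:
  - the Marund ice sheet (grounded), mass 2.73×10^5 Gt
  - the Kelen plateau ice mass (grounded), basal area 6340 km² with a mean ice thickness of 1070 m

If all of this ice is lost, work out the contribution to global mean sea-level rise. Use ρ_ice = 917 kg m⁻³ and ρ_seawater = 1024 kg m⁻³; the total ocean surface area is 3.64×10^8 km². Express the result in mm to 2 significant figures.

Marund: 2.73×10^5 Gt = 2.730×10^17 kg; dividing by ρ_w = 1024 kg m⁻³ gives 2.666×10^14 m³ of water.
Kelen: ice volume = 6340 km² × 1070 m = 6784 km³; 6784 × (917/1024) = 6075 km³ of water.
Total added water ≈ 2.727×10^14 m³ over 3.64×10^14 m² → Δh = 0.749 m = 750 mm.

≈ 750 mm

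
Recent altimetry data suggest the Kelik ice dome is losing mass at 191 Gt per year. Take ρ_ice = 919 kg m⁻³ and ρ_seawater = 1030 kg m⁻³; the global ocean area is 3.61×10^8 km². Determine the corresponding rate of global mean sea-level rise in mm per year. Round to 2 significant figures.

≈ 0.51 mm/yr

ρ_w = 1030 kg m⁻³. Annual water volume added = 191 Gt / ρ_w = 1.910×10^14 kg / 1030 kg m⁻³ = 1.854×10^11 m³.
Δh per year = 1.854×10^11 / 3.61×10^14 = 5.14×10^-4 m = 0.51 mm.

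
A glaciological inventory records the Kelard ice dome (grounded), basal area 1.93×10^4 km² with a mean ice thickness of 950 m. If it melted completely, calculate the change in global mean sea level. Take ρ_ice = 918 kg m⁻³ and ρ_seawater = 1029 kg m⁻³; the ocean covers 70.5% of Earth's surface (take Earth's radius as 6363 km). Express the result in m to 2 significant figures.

≈ 0.046 m

Kelard: ice volume = 1.93×10^4 km² × 950 m = 1.834×10^4 km³; 1.834×10^4 × (918/1029) = 1.636×10^4 km³ of water.
Spread over 3.59×10^14 m² of ocean, Δh = 1.636×10^13 / 3.59×10^14 = 0.0456 m.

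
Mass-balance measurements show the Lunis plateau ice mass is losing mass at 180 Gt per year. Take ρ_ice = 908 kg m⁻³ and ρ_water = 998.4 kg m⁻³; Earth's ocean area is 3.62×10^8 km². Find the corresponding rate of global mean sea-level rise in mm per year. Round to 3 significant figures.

ρ_w = 998.4 kg m⁻³. Annual water volume added = 180 Gt / ρ_w = 1.800×10^14 kg / 998.4 kg m⁻³ = 1.803×10^11 m³.
Δh per year = 1.803×10^11 / 3.62×10^14 = 4.98×10^-4 m = 0.498 mm.

≈ 0.498 mm/yr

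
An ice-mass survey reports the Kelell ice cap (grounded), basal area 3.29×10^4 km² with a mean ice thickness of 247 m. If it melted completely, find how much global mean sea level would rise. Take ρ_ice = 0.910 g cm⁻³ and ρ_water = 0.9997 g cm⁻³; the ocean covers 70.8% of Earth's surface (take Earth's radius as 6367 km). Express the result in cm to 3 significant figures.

≈ 2.05 cm

Kelell: ice volume = 3.29×10^4 km² × 247 m = 8126 km³; 8126 × (910/999.7) = 7397 km³ of water.
Spread over 3.61×10^14 m² of ocean, Δh = 7.397×10^12 / 3.61×10^14 = 0.0205 m = 2.05 cm.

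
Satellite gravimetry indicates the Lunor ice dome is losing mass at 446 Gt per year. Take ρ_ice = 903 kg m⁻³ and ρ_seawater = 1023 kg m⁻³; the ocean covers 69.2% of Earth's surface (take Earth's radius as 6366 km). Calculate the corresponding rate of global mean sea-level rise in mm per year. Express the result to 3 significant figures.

ρ_w = 1023 kg m⁻³. Annual water volume added = 446 Gt / ρ_w = 4.460×10^14 kg / 1023 kg m⁻³ = 4.360×10^11 m³.
Δh per year = 4.360×10^11 / 3.52×10^14 = 1.24×10^-3 m = 1.24 mm.

≈ 1.24 mm/yr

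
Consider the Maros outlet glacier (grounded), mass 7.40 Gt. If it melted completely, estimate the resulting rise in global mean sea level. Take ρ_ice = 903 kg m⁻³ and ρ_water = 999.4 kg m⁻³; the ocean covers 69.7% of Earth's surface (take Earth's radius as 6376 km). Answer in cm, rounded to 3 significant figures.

≈ 2.08×10^-3 cm

Maros: 7.40 Gt = 7.400×10^12 kg; dividing by ρ_w = 999.4 kg m⁻³ gives 7.404×10^9 m³ of water.
Spread over 3.56×10^14 m² of ocean, Δh = 7.404×10^9 / 3.56×10^14 = 2.08×10^-5 m = 2.08×10^-3 cm.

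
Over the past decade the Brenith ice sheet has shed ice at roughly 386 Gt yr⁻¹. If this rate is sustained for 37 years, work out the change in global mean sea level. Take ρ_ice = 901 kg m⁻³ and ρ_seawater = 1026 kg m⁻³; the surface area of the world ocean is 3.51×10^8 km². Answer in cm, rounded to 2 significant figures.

Total mass lost = 386 Gt/yr × 37 yr = 1.428×10^4 Gt = 1.428×10^16 kg.
ρ_w = 1026 kg m⁻³, so water volume = 1.428×10^16 / 1026 = 1.392×10^13 m³.
Δh = 1.392×10^13 / 3.51×10^14 = 0.0397 m = 4.0 cm.

≈ 4.0 cm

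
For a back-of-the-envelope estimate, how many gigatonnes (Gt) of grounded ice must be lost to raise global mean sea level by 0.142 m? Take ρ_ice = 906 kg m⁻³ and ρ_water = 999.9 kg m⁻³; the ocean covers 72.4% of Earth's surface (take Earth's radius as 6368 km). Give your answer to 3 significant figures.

≈ 5.24×10^4 Gt

Required water volume = Δh × A = 0.142 m × 3.69×10^14 m² = 5.239×10^13 m³.
ρ_w = 999.9 kg m⁻³, so the mass of water = 5.239×10^13 m³ × 999.9 kg m⁻³ = 5.238×10^16 kg = 5.24×10^4 Gt (and the same mass of ice, by conservation).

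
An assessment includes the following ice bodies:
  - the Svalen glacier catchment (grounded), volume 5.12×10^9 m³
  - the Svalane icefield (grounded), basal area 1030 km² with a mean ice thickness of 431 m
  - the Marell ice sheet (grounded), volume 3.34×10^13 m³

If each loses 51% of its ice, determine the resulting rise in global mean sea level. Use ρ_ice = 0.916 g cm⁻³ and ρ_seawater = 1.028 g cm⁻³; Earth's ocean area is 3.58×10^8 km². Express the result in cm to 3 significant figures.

Svalen: 0.51 × 5.12×10^9 m³ × (916/1028) = 2.327×10^9 m³ of water.
Svalane: ice volume = 1030 km² × 431 m = 443.9 km³; 0.51 × 443.9 × (916/1028) = 201.7 km³ of water.
Marell: 0.51 × 3.34×10^13 m³ × (916/1028) = 1.518×10^13 m³ of water.
Total added water ≈ 1.538×10^13 m³ over 3.58×10^14 m² → Δh = 0.0430 m = 4.30 cm.

≈ 4.30 cm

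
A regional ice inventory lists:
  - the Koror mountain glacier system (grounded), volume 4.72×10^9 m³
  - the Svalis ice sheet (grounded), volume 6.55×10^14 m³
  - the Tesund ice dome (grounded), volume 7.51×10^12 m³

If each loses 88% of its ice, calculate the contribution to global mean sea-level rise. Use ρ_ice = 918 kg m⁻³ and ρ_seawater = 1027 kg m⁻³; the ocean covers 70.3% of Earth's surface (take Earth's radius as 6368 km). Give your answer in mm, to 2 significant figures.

Koror: 0.88 × 4.72×10^9 m³ × (918/1027) = 3.713×10^9 m³ of water.
Svalis: 0.88 × 6.55×10^14 m³ × (918/1027) = 5.152×10^14 m³ of water.
Tesund: 0.88 × 7.51×10^12 m³ × (918/1027) = 5.907×10^12 m³ of water.
Total added water ≈ 5.211×10^14 m³ over 3.58×10^14 m² → Δh = 1.45 m = 1500 mm.

≈ 1500 mm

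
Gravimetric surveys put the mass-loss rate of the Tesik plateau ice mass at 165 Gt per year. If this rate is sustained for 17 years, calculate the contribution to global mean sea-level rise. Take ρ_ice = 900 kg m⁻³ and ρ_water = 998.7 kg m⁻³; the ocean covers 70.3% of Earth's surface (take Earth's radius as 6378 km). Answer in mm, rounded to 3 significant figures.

Total mass lost = 165 Gt/yr × 17 yr = 2805 Gt = 2.805×10^15 kg.
ρ_w = 998.7 kg m⁻³, so water volume = 2.805×10^15 / 998.7 = 2.809×10^12 m³.
Δh = 2.809×10^12 / 3.59×10^14 = 7.82×10^-3 m = 7.82 mm.

≈ 7.82 mm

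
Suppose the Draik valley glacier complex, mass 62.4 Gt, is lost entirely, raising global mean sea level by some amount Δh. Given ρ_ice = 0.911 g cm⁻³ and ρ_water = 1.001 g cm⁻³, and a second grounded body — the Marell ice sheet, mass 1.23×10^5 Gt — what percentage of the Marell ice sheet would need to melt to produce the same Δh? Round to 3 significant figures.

Equal sea-level rise means equal mass of meltwater, i.e. equal mass of ice lost.
Ice mass of Draik: 6.240×10^13 kg; ice mass of Marell: 1.230×10^17 kg.
Fraction required = 6.240×10^13 / 1.230×10^17 = 5.07×10^-4 → 0.0507 %.

≈ 0.0507 %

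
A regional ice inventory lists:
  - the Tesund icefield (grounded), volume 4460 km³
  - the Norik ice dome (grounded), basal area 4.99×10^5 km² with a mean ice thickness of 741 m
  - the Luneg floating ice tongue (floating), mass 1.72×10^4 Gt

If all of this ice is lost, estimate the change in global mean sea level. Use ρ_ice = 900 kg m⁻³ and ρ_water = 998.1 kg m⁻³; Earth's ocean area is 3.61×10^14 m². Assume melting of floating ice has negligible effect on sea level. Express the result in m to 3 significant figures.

Tesund: 4460 km³ × (900/998.1) = 4022 km³ of water.
Norik: ice volume = 4.99×10^5 km² × 741 m = 3.698×10^5 km³; 3.698×10^5 × (900/998.1) = 3.334×10^5 km³ of water.
The Luneg floating ice tongue is floating and already displaces its own weight of water, so its melt adds essentially nothing to sea level.
Total added water ≈ 3.374×10^14 m³ over 3.61×10^14 m² → Δh = 0.935 m.

≈ 0.935 m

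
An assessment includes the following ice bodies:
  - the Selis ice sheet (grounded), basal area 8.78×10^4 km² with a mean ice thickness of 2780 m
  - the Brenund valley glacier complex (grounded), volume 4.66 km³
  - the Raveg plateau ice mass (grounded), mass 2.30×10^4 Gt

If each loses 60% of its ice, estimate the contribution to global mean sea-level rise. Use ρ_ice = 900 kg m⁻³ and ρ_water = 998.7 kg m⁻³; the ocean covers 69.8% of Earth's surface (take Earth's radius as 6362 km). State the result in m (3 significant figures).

Selis: ice volume = 8.78×10^4 km² × 2780 m = 2.441×10^5 km³; 0.6 × 2.441×10^5 × (900/998.7) = 1.320×10^5 km³ of water.
Brenund: 0.6 × 4.66 km³ × (900/998.7) = 2.520 km³ of water.
Raveg: 0.6 × 2.30×10^4 Gt = 1.380×10^16 kg; dividing by ρ_w = 998.7 kg m⁻³ gives 1.382×10^13 m³ of water.
Total added water ≈ 1.458×10^14 m³ over 3.55×10^14 m² → Δh = 0.411 m.

≈ 0.411 m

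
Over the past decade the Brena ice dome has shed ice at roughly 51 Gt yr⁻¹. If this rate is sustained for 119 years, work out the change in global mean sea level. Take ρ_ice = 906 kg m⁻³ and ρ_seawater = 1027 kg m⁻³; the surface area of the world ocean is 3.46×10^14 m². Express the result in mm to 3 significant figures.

Total mass lost = 51 Gt/yr × 119 yr = 6069 Gt = 6.069×10^15 kg.
ρ_w = 1027 kg m⁻³, so water volume = 6.069×10^15 / 1027 = 5.909×10^12 m³.
Δh = 5.909×10^12 / 3.46×10^14 = 0.0171 m = 17.1 mm.

≈ 17.1 mm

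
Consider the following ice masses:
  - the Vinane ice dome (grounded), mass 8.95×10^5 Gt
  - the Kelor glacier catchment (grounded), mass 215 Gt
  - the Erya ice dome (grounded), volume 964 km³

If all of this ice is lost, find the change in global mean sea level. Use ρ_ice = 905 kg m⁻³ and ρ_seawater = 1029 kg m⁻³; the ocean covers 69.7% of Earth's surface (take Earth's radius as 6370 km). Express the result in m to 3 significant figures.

≈ 2.45 m

Vinane: 8.95×10^5 Gt = 8.950×10^17 kg; dividing by ρ_w = 1029 kg m⁻³ gives 8.698×10^14 m³ of water.
Kelor: 215 Gt = 2.150×10^14 kg; dividing by ρ_w = 1029 kg m⁻³ gives 2.089×10^11 m³ of water.
Erya: 964 km³ × (905/1029) = 847.8 km³ of water.
Total added water ≈ 8.708×10^14 m³ over 3.55×10^14 m² → Δh = 2.45 m.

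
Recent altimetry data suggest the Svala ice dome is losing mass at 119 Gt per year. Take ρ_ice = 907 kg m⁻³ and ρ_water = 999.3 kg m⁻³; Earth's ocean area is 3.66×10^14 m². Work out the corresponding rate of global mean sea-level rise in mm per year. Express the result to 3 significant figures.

ρ_w = 999.3 kg m⁻³. Annual water volume added = 119 Gt / ρ_w = 1.190×10^14 kg / 999.3 kg m⁻³ = 1.191×10^11 m³.
Δh per year = 1.191×10^11 / 3.66×10^14 = 3.25×10^-4 m = 0.325 mm.

≈ 0.325 mm/yr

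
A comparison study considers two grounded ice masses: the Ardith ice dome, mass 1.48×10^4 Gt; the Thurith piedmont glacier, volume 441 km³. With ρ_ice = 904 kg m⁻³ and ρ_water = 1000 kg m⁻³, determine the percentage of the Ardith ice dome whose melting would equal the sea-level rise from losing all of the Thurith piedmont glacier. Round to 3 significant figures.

≈ 2.69 %

Equal sea-level rise means equal mass of meltwater, i.e. equal mass of ice lost.
Ice mass of Thurith: 3.987×10^14 kg; ice mass of Ardith: 1.480×10^16 kg.
Fraction required = 3.987×10^14 / 1.480×10^16 = 0.0269 → 2.69 %.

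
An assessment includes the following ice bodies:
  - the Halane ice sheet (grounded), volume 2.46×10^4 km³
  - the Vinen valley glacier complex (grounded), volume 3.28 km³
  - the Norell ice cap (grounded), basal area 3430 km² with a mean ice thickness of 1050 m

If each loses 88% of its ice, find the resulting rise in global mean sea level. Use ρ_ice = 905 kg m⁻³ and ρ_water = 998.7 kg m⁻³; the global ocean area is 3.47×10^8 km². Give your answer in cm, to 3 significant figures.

≈ 6.48 cm

Halane: 0.88 × 2.46×10^4 km³ × (905/998.7) = 1.962×10^4 km³ of water.
Vinen: 0.88 × 3.28 km³ × (905/998.7) = 2.616 km³ of water.
Norell: ice volume = 3430 km² × 1050 m = 3602 km³; 0.88 × 3602 × (905/998.7) = 2872 km³ of water.
Total added water ≈ 2.249×10^13 m³ over 3.47×10^14 m² → Δh = 0.0648 m = 6.48 cm.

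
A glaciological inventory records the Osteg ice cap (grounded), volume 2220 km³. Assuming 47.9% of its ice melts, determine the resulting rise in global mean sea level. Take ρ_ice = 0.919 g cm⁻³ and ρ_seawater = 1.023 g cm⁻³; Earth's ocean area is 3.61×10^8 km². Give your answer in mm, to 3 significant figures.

Osteg: 0.479 × 2220 km³ × (919/1023) = 955.3 km³ of water.
Spread over 3.61×10^14 m² of ocean, Δh = 9.553×10^11 / 3.61×10^14 = 2.65×10^-3 m = 2.65 mm.

≈ 2.65 mm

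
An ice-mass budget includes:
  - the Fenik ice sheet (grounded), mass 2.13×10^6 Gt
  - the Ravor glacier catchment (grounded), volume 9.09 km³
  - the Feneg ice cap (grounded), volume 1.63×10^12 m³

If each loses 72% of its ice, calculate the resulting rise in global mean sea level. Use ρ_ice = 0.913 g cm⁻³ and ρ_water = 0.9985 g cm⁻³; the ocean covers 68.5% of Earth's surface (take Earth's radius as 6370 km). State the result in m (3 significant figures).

Fenik: 0.72 × 2.13×10^6 Gt = 1.534×10^18 kg; dividing by ρ_w = 0.9985 g cm⁻³ = 998.5 kg m⁻³ gives 1.536×10^15 m³ of water.
Ravor: 0.72 × 9.09 km³ × (913/998.5) = 5.984 km³ of water.
Feneg: 0.72 × 1.63×10^12 m³ × (913/998.5) = 1.073×10^12 m³ of water.
Total added water ≈ 1.537×10^15 m³ over 3.49×10^14 m² → Δh = 4.40 m.

≈ 4.40 m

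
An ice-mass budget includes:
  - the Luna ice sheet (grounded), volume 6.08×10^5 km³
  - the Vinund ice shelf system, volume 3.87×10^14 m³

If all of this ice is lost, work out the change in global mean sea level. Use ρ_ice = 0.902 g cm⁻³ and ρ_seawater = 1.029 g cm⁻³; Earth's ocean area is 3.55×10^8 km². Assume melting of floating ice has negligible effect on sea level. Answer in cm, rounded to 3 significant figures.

Luna: 6.08×10^5 km³ × (902/1029) = 5.330×10^5 km³ of water.
The Vinund ice shelf system is floating and already displaces its own weight of water, so its melt adds essentially nothing to sea level.
Total added water ≈ 5.330×10^14 m³ over 3.55×10^14 m² → Δh = 1.50 m = 150 cm.

≈ 150 cm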